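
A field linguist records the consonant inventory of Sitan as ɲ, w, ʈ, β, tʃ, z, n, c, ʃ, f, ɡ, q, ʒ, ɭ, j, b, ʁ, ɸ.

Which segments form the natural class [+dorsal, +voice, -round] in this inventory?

Eliminate segments failing any feature: /w/ is [+round]; /ʈ, β, tʃ, z, n, ʃ, f, ʒ, ɭ, b, ɸ/ are [-dorsal]; /c, q/ are [-voice]. The remaining /ɲ, ɡ, j, ʁ/ satisfy [+dorsal], [+voice], [-round].

ɲ, ɡ, j, ʁ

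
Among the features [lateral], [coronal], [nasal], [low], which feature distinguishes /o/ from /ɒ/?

[low]

The two segments share [-lateral], [-coronal], [-nasal]. The only feature from the list on which they differ: /o/ is [-low] while /ɒ/ is [+low].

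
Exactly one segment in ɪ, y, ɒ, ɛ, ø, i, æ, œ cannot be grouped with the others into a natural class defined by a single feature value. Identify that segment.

ɒ

/æ, ɪ, y, œ, ø, ɛ, i/ are all [−back], but /ɒ/ (low back rounded vowel) is [+back]. No other single segment can be removed to leave a set sharing one feature value that the removed segment lacks, so /ɒ/ is the odd one out.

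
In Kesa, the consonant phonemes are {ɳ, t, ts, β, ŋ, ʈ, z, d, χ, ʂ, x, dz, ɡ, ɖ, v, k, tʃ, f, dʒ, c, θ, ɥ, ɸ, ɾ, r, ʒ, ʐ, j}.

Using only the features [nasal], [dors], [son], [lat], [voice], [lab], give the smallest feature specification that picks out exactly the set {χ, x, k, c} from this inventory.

/χ, x, k, c/ are all [-voice], [+dorsal], and no other segment in the inventory matches both values. Dropping any one of them over-generates: [+dorsal] alone would also admit /ŋ, ɡ, ɥ, j/; [-voice] alone would also admit /t, ts, ʈ, ʂ, …/. No other single listed feature picks out exactly this set either, so fewer than two features will not do.

[-voice, +dors]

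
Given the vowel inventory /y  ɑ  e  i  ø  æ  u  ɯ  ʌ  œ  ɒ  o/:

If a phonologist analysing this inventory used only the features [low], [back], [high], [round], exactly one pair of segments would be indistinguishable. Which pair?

On the given features, /ø/ and /œ/ have an identical profile: [−low], [−back], [−high], [+round]. No other two segments in the inventory coincide on all 4 features. (They do differ in [tense], which is not among the given features.)

ø, œ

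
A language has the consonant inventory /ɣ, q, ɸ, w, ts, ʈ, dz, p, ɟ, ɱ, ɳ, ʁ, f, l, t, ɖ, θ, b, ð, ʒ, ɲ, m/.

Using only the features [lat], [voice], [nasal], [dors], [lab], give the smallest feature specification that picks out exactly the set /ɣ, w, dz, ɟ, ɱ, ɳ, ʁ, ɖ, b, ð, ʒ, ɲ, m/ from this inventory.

Every target segment is [+voice], [−lateral]; each remaining inventory member fails at least one of these. Each conjunct is needed — [−lateral] alone would also admit /q, ɸ, ts, ʈ, …/; [+voice] alone would also admit /l/ — and no other single listed feature has exactly this extension, so two is the minimum.

[+voice, −lat]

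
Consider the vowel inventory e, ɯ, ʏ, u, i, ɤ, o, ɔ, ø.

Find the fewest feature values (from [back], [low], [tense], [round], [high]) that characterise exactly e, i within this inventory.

The class [−back], [−round] has exactly /e, i/ as its extension in this inventory. No smaller conjunction from the listed features achieves this: [−round] alone would also admit /ɯ, ɤ/; [−back] alone would also admit /ʏ, ø/; and checking the remaining single features turns up none with this extension.

[−back, −round]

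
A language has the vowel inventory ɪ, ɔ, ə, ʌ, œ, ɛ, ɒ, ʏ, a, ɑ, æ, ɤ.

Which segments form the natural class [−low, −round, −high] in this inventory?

ə, ʌ, ɛ, ɤ

Among the inventory, the [−low] segments are /ɪ, ɔ, ə, ʌ, œ, ɛ, ʏ, ɤ/.
Intersecting with [−round] gives /ɪ, ə, ʌ, ɛ, ɤ/.
Intersecting with [−high] leaves /ə, ʌ, ɛ, ɤ/.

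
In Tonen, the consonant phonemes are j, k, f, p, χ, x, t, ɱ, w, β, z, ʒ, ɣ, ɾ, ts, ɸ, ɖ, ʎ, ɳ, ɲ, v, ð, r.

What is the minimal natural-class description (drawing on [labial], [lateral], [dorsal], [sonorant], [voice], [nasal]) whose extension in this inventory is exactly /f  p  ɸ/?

Every target segment is [−voice], [+labial]; each remaining inventory member fails at least one of these. Each conjunct is needed — [+labial] alone would also admit /ɱ, w, β, v/; [−voice] alone would also admit /k, χ, x, t, …/ — and no other single listed feature has exactly this extension, so two is the minimum.

[−voice, +labial]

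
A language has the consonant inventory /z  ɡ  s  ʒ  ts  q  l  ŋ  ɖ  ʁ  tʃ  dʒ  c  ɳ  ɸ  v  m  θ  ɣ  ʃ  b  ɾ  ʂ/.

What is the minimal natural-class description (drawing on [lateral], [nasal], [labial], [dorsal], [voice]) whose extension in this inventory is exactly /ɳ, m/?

The class [+nasal], [−dorsal] has exactly /ɳ, m/ as its extension in this inventory. No smaller conjunction from the listed features achieves this: [−dorsal] alone would also admit /z, s, ʒ, ts, …/; [+nasal] alone would also admit /ŋ/; and checking the remaining single features turns up none with this extension.

[+nasal, −dorsal]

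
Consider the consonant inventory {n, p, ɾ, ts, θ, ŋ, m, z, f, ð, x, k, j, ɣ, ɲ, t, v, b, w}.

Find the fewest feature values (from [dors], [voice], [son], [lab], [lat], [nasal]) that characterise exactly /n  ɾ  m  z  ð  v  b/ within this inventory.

The class [+voice], [-dorsal] has exactly /n, ɾ, m, z, ð, v, b/ as its extension in this inventory. No smaller conjunction from the listed features achieves this: [-dorsal] alone would also admit /p, ts, θ, f, …/; [+voice] alone would also admit /ŋ, j, ɣ, ɲ, …/; and checking the remaining single features turns up none with this extension.

[+voice, -dors]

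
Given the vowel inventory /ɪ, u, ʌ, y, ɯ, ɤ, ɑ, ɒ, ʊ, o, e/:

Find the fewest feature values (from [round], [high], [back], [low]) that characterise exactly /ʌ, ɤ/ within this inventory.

[-high, -low, +back, -round]

Every target segment is [-high], [-low], [+back], [-round]; each remaining inventory member fails at least one of these. Each conjunct is needed — [-low, +back, -round] alone would also admit /ɯ/; [-high, +back, -round] alone would also admit /ɑ/; [-high, -low, -round] alone would also admit /e/; [-high, -low, +back] alone would also admit /o/ — and no other combination of three listed features has exactly this extension, so four is the minimum.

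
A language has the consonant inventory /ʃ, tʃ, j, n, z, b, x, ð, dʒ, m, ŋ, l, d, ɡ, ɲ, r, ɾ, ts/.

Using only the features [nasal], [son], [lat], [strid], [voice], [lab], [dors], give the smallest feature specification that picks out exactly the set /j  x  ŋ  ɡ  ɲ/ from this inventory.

Every target segment is [+dorsal] and no other inventory member is, so one feature is enough.

[+dors]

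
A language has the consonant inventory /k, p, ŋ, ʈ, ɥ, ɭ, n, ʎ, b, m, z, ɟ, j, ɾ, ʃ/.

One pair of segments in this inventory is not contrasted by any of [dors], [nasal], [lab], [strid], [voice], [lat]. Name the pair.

j, ɟ

/j/ (palatal glide) and /ɟ/ (voiced palatal stop) are both [+dorsal], [−nasal], [−labial], [−strident], [+voice], [−lateral], so none of the listed features separates them. (They do differ in [sonorant] and [continuant], which are not among the given features.) Every other pair in the inventory differs on at least one listed feature.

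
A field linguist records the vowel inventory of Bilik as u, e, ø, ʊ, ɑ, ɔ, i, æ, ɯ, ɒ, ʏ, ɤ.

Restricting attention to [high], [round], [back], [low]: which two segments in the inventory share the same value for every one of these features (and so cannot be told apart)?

u, ʊ

Both /u/ and /ʊ/ are [+high], [+round], [+back], [-low]. Since the list omits [tense] — which does distinguish the high back rounded tense vowel from the high back rounded lax vowel — this pair collapses; all other pairs remain distinct.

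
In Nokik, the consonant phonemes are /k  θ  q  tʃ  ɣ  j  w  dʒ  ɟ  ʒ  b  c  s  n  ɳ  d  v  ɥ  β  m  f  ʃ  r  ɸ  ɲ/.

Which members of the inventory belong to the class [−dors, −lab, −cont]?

tʃ, dʒ, n, ɳ, d

First, the [−dorsal] segments are /θ, tʃ, dʒ, ʒ, b, s, n, ɳ, d, v, β, m, f, ʃ, r, ɸ/.
Within that set, [−labial] gives /θ, tʃ, dʒ, ʒ, s, n, ɳ, d, ʃ, r/.
Intersecting with [−continuant] leaves /tʃ, dʒ, n, ɳ, d/.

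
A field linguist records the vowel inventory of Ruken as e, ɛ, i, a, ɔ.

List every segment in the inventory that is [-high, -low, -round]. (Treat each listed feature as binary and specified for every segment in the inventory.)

e, ɛ

The [-high] segments are /e, ɛ, a, ɔ/.
Of those, [-low] gives /e, ɛ, ɔ/.
Intersecting with [-round] leaves /e, ɛ/.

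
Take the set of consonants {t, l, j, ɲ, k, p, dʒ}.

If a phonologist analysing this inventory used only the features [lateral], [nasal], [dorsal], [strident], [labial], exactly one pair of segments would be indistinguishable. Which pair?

On the given features, /k/ and /j/ have an identical profile: [-lateral], [-nasal], [+dorsal], [-strident], [-labial]. No other two segments in the inventory coincide on all 5 features. (They do differ in [sonorant], [voice], [continuant] and [back], which are not among the given features.)

k, j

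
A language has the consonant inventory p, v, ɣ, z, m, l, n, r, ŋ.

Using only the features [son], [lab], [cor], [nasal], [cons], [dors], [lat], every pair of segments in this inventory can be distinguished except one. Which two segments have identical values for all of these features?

/p/ (voiceless bilabial stop) and /v/ (voiced labiodental fricative) are both [−sonorant], [+labial], [−coronal], [−nasal], [+consonantal], [−dorsal], [−lateral], so none of the listed features separates them. (They do differ in [voice] and [continuant], which are not among the given features.) Every other pair in the inventory differs on at least one listed feature.

p, v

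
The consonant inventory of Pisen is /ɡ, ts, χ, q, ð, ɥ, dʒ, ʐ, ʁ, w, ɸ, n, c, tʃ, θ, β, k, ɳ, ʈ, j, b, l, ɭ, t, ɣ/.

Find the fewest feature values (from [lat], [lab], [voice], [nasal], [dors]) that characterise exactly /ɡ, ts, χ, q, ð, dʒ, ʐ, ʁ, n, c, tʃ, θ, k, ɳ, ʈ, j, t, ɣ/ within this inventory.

Every target segment is [-lateral], [-labial]; each remaining inventory member fails at least one of these. Each conjunct is needed — [-labial] alone would also admit /l, ɭ/; [-lateral] alone would also admit /ɥ, w, ɸ, β, …/ — and no other single listed feature has exactly this extension, so two is the minimum.

[-lat, -lab]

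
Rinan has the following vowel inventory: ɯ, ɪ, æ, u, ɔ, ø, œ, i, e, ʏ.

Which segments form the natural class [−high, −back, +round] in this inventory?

Eliminate segments failing any feature: /ɯ, ɪ, u, i, ʏ/ are [+high]; /æ, e/ are [−round]; /ɔ/ is [+back]. The remaining /ø, œ/ satisfy [−high], [−back], [+round].

ø, œ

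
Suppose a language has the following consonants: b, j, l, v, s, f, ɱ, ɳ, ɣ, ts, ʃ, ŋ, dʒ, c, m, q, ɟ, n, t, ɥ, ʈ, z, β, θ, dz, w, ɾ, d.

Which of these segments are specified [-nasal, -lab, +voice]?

Eliminate segments failing any feature: /b, v, f, ɥ, β, w/ are [+labial]; /s, ts, ʃ, c, q, t, ʈ, θ/ are [-voice]; /ɱ, ɳ, ŋ, m, n/ are [+nasal]. The remaining /j, l, ɣ, dʒ, ɟ, z, dz, ɾ, d/ satisfy [-nasal], [-labial], [+voice].

j, l, ɣ, dʒ, ɟ, z, dz, ɾ, d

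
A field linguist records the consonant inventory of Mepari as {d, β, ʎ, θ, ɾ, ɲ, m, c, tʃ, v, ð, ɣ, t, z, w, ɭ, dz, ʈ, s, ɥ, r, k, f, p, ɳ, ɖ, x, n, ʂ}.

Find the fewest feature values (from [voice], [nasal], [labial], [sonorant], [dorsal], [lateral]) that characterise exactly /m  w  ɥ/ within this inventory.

Every target segment is [+sonorant], [+labial]; each remaining inventory member fails at least one of these. Each conjunct is needed — [+labial] alone would also admit /β, v, f, p/; [+sonorant] alone would also admit /ʎ, ɾ, ɲ, ɭ, …/ — and no other single listed feature has exactly this extension, so two is the minimum.

[+sonorant, +labial]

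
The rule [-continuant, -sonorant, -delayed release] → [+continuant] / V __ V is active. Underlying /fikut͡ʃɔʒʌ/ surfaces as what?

/k/ satisfies [-continuant, -sonorant, -delayed release] and sits in V __ V. The [+continuant] counterpart of the voiceless velar stop is /x/. Other segments in /fikut͡ʃɔʒʌ/ either fail the structural description or are not in the environment, so the surface form is [fixut͡ʃɔʒʌ].

[fixut͡ʃɔʒʌ]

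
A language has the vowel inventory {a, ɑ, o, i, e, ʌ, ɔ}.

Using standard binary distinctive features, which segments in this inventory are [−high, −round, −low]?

Checking each segment against [−high], [−round], [−low]: /e/ (mid front unrounded tense vowel), /ʌ/ (mid back unrounded lax vowel) satisfy every feature; every other segment in the inventory fails at least one.

e, ʌ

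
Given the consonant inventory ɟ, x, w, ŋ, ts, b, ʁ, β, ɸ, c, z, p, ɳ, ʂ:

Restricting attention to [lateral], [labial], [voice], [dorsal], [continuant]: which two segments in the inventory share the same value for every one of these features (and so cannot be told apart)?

On the given features, /ŋ/ and /ɟ/ have an identical profile: [-lateral], [-labial], [+voice], [+dorsal], [-continuant]. No other two segments in the inventory coincide on all 5 features. (They do differ in [sonorant], [nasal] and [back], which are not among the given features.)

ŋ, ɟ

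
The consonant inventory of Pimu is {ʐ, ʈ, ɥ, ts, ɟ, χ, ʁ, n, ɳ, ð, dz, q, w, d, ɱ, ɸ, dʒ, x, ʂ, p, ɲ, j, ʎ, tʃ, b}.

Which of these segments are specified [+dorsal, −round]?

Among the inventory, the [+dorsal] segments are /ɥ, ɟ, χ, ʁ, q, w, x, ɲ, j, ʎ/.
Of those, [−round] leaves /ɟ, χ, ʁ, q, x, ɲ, j, ʎ/.

ɟ, χ, ʁ, q, x, ɲ, j, ʎ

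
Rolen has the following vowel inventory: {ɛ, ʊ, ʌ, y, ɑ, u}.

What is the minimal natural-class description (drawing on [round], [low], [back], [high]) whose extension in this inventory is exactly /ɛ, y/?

[−back]

Every target segment is [−back] and no other inventory member is, so one feature is enough.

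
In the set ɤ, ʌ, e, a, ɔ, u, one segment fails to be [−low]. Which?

/ɔ, u, ɤ, e, ʌ/ are all [−low]; /a/ (low unrounded vowel) is [+low].

a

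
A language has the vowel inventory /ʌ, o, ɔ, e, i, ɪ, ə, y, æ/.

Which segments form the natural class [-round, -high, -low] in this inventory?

Checking each segment against [-round], [-high], [-low]: /ʌ/ (mid back unrounded lax vowel), /e/ (mid front unrounded tense vowel), /ə/ (mid central vowel (schwa)) satisfy every feature; every other segment in the inventory fails at least one.

ʌ, e, ə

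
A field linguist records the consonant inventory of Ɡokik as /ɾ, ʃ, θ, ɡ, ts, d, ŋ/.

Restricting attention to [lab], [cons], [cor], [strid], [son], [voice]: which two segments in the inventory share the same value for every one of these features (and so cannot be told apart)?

/ts/ (voiceless alveolar affricate) and /ʃ/ (voiceless postalveolar fricative) are both [-labial], [+consonantal], [+coronal], [+strident], [-sonorant], [-voice], so none of the listed features separates them. (They do differ in [continuant], [anterior] and [distributed], which are not among the given features.) Every other pair in the inventory differs on at least one listed feature.

ts, ʃ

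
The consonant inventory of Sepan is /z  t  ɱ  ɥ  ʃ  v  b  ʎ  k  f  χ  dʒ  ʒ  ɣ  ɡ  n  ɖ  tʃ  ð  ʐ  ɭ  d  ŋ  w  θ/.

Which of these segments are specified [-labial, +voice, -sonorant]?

z, dʒ, ʒ, ɣ, ɡ, ɖ, ð, ʐ, d

Checking each segment against [-labial], [+voice], [-sonorant]: /z/ (voiced alveolar fricative), /dʒ/ (voiced postalveolar affricate), /ʒ/ (voiced postalveolar fricative), /ɣ/ (voiced velar fricative), /ɡ/ (voiced velar stop), /ɖ/ (voiced retroflex stop), among others, satisfy every feature; every other segment in the inventory fails at least one.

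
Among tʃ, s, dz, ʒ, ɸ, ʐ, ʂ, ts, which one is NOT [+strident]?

ɸ

Every segment except /ɸ/ is [+strident]. /ɸ/ (voiceless bilabial fricative) is [−strident], so it is the exception.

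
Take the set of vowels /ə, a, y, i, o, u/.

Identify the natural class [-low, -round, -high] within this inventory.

Eliminate segments failing any feature: /a/ is [+low]; /y, o, u/ are [+round]; /i/ is [+high]. The remaining /ə/ satisfy [-low], [-round], [-high].

ə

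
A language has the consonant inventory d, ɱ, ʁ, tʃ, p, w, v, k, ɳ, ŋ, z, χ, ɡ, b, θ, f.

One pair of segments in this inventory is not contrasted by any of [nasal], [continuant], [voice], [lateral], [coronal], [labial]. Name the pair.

/w/ (labial-velar glide) and /v/ (voiced labiodental fricative) are both [−nasal], [+continuant], [+voice], [−lateral], [−coronal], [+labial], so none of the listed features separates them. (They do differ in [sonorant], [round] and [dorsal], which are not among the given features.) Every other pair in the inventory differs on at least one listed feature.

w, v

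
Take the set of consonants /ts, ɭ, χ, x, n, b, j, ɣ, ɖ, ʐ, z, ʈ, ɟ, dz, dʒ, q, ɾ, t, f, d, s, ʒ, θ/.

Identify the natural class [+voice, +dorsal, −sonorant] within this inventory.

Checking each segment against [+voice], [+dorsal], [−sonorant]: /ɣ/ (voiced velar fricative), /ɟ/ (voiced palatal stop) satisfy every feature; every other segment in the inventory fails at least one.

ɣ, ɟ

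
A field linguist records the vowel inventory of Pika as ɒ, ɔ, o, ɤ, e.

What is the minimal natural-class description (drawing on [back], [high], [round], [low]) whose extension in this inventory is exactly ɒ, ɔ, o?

Every target segment is [+round] and no other inventory member is, so one feature is enough.

[+round]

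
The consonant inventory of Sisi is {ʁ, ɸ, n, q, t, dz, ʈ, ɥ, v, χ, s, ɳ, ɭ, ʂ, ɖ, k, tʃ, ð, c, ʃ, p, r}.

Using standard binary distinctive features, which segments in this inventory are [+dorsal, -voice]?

First, the [+dorsal] segments are /ʁ, q, ɥ, χ, k, c/.
Of those, [-voice] leaves /q, χ, k, c/.

q, χ, k, c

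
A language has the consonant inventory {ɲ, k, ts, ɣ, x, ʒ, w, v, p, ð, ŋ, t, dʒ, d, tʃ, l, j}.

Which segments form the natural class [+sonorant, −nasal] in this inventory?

w, l, j

First, the [+sonorant] segments are /ɲ, w, ŋ, l, j/.
Among these, [−nasal] leaves /w, l, j/.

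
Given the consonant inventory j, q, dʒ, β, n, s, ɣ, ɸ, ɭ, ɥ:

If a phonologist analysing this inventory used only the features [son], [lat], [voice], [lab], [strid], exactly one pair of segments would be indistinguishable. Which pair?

Both /n/ and /j/ are [+sonorant], [−lateral], [+voice], [−labial], [−strident]. Since the list omits [nasal], [continuant] and [dorsal] — which do distinguish the alveolar nasal from the palatal glide — this pair collapses; all other pairs remain distinct.

n, j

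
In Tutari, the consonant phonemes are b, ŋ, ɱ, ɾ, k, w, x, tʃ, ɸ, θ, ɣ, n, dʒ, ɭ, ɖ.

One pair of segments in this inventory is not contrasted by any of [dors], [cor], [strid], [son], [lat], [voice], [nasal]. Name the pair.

x, k

On the given features, /x/ and /k/ have an identical profile: [+dorsal], [-coronal], [-strident], [-sonorant], [-lateral], [-voice], [-nasal]. No other two segments in the inventory coincide on all 7 features. (They do differ in [continuant], which is not among the given features.)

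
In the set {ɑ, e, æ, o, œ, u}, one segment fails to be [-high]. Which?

u

/u/ is the high back rounded tense vowel, which is [+high]; the rest — /æ, ɑ, o, œ, e/ — are [-high].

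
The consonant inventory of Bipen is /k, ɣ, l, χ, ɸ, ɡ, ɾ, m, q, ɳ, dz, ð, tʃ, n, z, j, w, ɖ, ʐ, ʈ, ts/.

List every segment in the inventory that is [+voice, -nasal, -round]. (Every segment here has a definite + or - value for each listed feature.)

ɣ, l, ɡ, ɾ, dz, ð, z, j, ɖ, ʐ

Eliminate segments failing any feature: /k, χ, ɸ, q, tʃ, ʈ, ts/ are [-voice]; /m, ɳ, n/ are [+nasal]; /w/ is [+round]. The remaining /ɣ, l, ɡ, ɾ, dz, ð, z, j, ɖ, ʐ/ satisfy [+voice], [-nasal], [-round].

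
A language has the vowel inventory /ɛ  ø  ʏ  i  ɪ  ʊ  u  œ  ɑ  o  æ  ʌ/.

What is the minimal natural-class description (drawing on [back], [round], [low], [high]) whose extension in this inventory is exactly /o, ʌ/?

[-high, -low, +back]

The class [-high], [-low], [+back] has exactly /o, ʌ/ as its extension in this inventory. No smaller conjunction from the listed features achieves this: [-low, +back] alone would also admit /ʊ, u/; [-high, +back] alone would also admit /ɑ/; [-high, -low] alone would also admit /ɛ, ø, œ/; and checking the remaining two-feature bundles turns up none with this extension.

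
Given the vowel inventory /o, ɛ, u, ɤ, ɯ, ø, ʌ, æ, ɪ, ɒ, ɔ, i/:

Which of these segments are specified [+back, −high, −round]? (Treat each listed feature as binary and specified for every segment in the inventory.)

ɤ, ʌ

Checking each segment against [+back], [−high], [−round]: /ɤ/ (mid back unrounded tense vowel), /ʌ/ (mid back unrounded lax vowel) satisfy every feature; every other segment in the inventory fails at least one.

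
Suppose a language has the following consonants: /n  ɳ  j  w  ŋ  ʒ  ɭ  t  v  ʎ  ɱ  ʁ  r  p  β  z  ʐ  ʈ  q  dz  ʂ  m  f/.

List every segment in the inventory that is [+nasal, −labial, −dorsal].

Checking each segment against [+nasal], [−labial], [−dorsal]: /n/ (alveolar nasal), /ɳ/ (retroflex nasal) satisfy every feature; every other segment in the inventory fails at least one.

n, ɳ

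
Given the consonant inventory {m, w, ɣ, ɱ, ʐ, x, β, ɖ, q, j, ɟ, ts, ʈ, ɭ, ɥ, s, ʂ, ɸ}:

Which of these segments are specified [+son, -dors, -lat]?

First, the [+sonorant] segments are /m, w, ɱ, j, ɭ, ɥ/.
Intersecting with [-dorsal] gives /m, ɱ, ɭ/.
Of those, [-lateral] leaves /m, ɱ/.

m, ɱ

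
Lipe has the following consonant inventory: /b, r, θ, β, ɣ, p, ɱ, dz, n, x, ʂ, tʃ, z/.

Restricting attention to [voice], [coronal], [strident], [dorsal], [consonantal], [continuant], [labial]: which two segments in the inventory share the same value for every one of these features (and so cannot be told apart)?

/b/ (voiced bilabial stop) and /ɱ/ (labiodental nasal) are both [+voice], [−coronal], [−strident], [−dorsal], [+consonantal], [−continuant], [+labial], so none of the listed features separates them. (They do differ in [sonorant] and [nasal], which are not among the given features.) Every other pair in the inventory differs on at least one listed feature.

b, ɱ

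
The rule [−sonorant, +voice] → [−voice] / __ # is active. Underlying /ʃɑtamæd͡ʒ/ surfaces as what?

[ʃɑtamæt͡ʃ]

The only segment in the rule's environment that also matches [−sonorant, +voice] is /d͡ʒ/. Applying [−voice] turns the voiced postalveolar affricate into /t͡ʃ/ (voiceless postalveolar affricate), giving [ʃɑtamæt͡ʃ].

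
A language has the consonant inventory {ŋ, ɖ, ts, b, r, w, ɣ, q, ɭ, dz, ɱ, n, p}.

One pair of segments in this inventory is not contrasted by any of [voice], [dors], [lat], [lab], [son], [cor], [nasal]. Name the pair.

ɖ, dz

On the given features, /ɖ/ and /dz/ have an identical profile: [+voice], [−dorsal], [−lateral], [−labial], [−sonorant], [+coronal], [−nasal]. No other two segments in the inventory coincide on all 7 features. (They do differ in [strident], [delayed release] and [anterior], which are not among the given features.)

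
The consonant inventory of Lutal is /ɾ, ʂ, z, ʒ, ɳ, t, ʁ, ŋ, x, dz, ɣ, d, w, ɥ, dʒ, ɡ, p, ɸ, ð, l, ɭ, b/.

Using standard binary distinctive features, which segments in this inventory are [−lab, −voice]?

Checking each segment against [−labial], [−voice]: /ʂ/ (voiceless retroflex fricative), /t/ (voiceless alveolar stop), /x/ (voiceless velar fricative) satisfy every feature; every other segment in the inventory fails at least one.

ʂ, t, x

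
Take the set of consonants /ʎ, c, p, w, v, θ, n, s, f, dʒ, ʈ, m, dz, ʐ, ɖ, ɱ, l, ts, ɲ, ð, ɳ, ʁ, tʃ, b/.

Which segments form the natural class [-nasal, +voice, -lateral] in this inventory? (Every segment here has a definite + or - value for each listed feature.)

w, v, dʒ, dz, ʐ, ɖ, ð, ʁ, b

Eliminate segments failing any feature: /ʎ, l/ are [+lateral]; /c, p, θ, s, f, ʈ, ts, tʃ/ are [-voice]; /n, m, ɱ, ɲ, ɳ/ are [+nasal]. The remaining /w, v, dʒ, dz, ʐ, ɖ, ð, ʁ, b/ satisfy [-nasal], [+voice], [-lateral].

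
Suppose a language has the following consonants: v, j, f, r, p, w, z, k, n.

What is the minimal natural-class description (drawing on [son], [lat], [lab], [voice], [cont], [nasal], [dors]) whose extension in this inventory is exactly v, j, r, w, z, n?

Every target segment is [+voice] and no other inventory member is, so one feature is enough.

[+voice]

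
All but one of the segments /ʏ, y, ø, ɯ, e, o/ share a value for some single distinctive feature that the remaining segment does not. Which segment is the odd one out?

[tense] groups all but one: /e, y, ɯ, ø, o/ share [+tense] while /ʏ/ (high front rounded lax vowel) alone is [−tense]. Removing any other segment would not leave a single-feature class that excludes it.

ʏ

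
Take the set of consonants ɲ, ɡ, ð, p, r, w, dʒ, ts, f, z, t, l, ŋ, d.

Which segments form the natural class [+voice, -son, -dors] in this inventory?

ð, dʒ, z, d

Eliminate segments failing any feature: /ɲ, r, w, l, ŋ/ are [+sonorant]; /ɡ/ is [+dorsal]; /p, ts, f, t/ are [-voice]. The remaining /ð, dʒ, z, d/ satisfy [+voice], [-sonorant], [-dorsal].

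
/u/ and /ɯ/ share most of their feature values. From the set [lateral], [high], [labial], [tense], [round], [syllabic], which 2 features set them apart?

/u/ (high back rounded tense vowel) and /ɯ/ (high back unrounded vowel) agree on [−lateral], [+high], [+tense], [+syllabic]. They differ on [labial] (/u/ [+], /ɯ/ [−]), [round] (/u/ [+], /ɯ/ [−]).

[labial], [round]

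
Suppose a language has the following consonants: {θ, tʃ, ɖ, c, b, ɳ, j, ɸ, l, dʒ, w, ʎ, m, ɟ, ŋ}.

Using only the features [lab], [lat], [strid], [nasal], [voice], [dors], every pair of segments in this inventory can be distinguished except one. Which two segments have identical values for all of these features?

/ɟ/ (voiced palatal stop) and /j/ (palatal glide) are both [−labial], [−lateral], [−strident], [−nasal], [+voice], [+dorsal], so none of the listed features separates them. (They do differ in [sonorant] and [continuant], which are not among the given features.) Every other pair in the inventory differs on at least one listed feature.

ɟ, j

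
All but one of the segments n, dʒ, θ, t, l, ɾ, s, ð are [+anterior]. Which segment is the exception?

dʒ

/n, t, ɾ, ð, s, l, θ/ are all [+anterior]; /dʒ/ (voiced postalveolar affricate) is [-anterior].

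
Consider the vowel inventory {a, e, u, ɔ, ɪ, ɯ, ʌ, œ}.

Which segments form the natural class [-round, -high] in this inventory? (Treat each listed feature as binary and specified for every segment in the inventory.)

Checking each segment against [-round], [-high]: /a/ (low unrounded vowel), /e/ (mid front unrounded tense vowel), /ʌ/ (mid back unrounded lax vowel) satisfy every feature; every other segment in the inventory fails at least one.

a, e, ʌ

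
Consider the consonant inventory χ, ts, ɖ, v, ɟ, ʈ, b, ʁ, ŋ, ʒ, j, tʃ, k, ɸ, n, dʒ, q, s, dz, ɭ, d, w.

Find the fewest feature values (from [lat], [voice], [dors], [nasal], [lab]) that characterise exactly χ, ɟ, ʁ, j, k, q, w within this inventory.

[−nasal, +dors]

/χ, ɟ, ʁ, j, k, q, w/ are all [−nasal], [+dorsal], and no other segment in the inventory matches both values. Dropping any one of them over-generates: [+dorsal] alone would also admit /ŋ/; [−nasal] alone would also admit /ts, ɖ, v, ʈ, …/. No other single listed feature picks out exactly this set either, so fewer than two features will not do.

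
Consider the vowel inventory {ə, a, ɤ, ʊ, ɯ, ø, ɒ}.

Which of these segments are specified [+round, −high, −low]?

The [+round] segments are /ʊ, ø, ɒ/.
Within that set, [−high] gives /ø, ɒ/.
Of those, [−low] leaves /ø/.

ø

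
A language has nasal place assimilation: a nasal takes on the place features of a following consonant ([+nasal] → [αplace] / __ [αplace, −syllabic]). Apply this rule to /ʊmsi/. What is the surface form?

The only nasal preceding a consonant is /m/ before /s/. /s/ is [+coronal], so /m/ → /n/, giving [ʊnsi].

[ʊnsi]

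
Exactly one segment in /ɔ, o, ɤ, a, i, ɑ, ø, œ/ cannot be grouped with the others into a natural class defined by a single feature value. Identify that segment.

i

The remaining segments after removing /i/ share [-high]; /i/ (high front unrounded tense vowel) is [+high]. For every other candidate removal, the leftover set fails to share any single feature value that the removed segment lacks.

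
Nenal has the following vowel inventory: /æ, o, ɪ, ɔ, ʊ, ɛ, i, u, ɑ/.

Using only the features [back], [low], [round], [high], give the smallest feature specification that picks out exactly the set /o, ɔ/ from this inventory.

[−high, +round]

/o, ɔ/ are all [−high], [+round], and no other segment in the inventory matches both values. Dropping any one of them over-generates: [+round] alone would also admit /ʊ, u/; [−high] alone would also admit /æ, ɛ, ɑ/. No other single listed feature picks out exactly this set either, so fewer than two features will not do.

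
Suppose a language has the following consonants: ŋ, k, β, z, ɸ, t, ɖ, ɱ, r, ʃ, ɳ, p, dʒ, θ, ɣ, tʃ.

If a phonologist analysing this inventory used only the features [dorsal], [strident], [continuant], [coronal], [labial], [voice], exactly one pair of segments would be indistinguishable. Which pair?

ɳ, ɖ

Both /ɳ/ and /ɖ/ are [-dorsal], [-strident], [-continuant], [+coronal], [-labial], [+voice]. Since the list omits [sonorant] and [nasal] — which do distinguish the retroflex nasal from the voiced retroflex stop — this pair collapses; all other pairs remain distinct.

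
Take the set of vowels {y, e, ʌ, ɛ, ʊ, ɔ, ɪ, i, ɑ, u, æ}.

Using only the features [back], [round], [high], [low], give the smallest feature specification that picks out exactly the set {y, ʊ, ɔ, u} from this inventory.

[+round]

Every target segment is [+round] and no other inventory member is, so one feature is enough.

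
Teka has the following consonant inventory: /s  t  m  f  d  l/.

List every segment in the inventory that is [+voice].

The feature [voice] marks segments produced with vocal-fold vibration. In this inventory /m, d, l/ have that property, so they are [+voice]; /s, t, f/ are [-voice].

m, d, l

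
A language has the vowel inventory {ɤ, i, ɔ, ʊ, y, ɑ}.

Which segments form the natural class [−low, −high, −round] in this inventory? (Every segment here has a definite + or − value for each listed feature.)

ɤ

Eliminate segments failing any feature: /i, ʊ, y/ are [+high]; /ɔ/ is [+round]; /ɑ/ is [+low]. The remaining /ɤ/ satisfy [−low], [−high], [−round].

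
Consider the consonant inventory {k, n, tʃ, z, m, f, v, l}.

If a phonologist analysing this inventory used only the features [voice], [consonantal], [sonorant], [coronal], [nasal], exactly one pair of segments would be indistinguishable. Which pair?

On the given features, /k/ and /f/ have an identical profile: [−voice], [+consonantal], [−sonorant], [−coronal], [−nasal]. No other two segments in the inventory coincide on all 5 features. (They do differ in [continuant], [labial] and [dorsal], which are not among the given features.)

k, f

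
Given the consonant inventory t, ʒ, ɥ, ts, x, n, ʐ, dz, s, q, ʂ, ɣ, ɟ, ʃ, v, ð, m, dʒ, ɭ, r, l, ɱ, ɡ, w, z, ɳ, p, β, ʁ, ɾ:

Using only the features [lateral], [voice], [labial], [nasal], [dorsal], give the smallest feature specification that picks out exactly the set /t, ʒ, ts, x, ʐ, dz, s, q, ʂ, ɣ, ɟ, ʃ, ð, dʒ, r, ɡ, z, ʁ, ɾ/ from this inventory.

The class [−nasal], [−lateral], [−labial] has exactly /t, ʒ, ts, x, ʐ, dz, s, q, ʂ, ɣ, ɟ, ʃ, ð, dʒ, r, ɡ, z, ʁ, ɾ/ as its extension in this inventory. No smaller conjunction from the listed features achieves this: [−lateral, −labial] alone would also admit /n, ɳ/; [−nasal, −labial] alone would also admit /ɭ, l/; [−nasal, −lateral] alone would also admit /ɥ, v, w, p, …/; and checking the remaining two-feature bundles turns up none with this extension.

[−nasal, −lateral, −labial]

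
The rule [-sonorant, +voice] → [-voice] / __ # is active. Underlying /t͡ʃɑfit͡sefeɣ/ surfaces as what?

The only segment in the rule's environment that also matches [-sonorant, +voice] is /ɣ/. Applying [-voice] turns the voiced velar fricative into /x/ (voiceless velar fricative), giving [t͡ʃɑfit͡sefex].

[t͡ʃɑfit͡sefex]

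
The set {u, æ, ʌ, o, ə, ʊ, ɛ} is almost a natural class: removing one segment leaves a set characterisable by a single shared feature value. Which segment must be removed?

The remaining segments after removing /æ/ share [-low]; /æ/ (low front unrounded vowel) is [+low]. For every other candidate removal, the leftover set fails to share any single feature value that the removed segment lacks.

æ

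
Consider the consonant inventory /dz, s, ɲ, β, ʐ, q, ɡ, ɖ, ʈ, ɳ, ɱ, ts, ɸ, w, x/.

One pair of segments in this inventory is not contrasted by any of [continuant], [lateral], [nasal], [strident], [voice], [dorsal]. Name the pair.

On the given features, /ɱ/ and /ɳ/ have an identical profile: [−continuant], [−lateral], [+nasal], [−strident], [+voice], [−dorsal]. No other two segments in the inventory coincide on all 6 features. (They do differ in [labial] and [coronal], which are not among the given features.)

ɱ, ɳ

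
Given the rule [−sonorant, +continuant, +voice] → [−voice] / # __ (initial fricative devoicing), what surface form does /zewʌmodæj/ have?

The only segment in the rule's environment that also matches [−sonorant, +continuant, +voice] is /z/. Applying [−voice] turns the voiced alveolar fricative into /s/ (voiceless alveolar fricative), giving [sewʌmodæj].

[sewʌmodæj]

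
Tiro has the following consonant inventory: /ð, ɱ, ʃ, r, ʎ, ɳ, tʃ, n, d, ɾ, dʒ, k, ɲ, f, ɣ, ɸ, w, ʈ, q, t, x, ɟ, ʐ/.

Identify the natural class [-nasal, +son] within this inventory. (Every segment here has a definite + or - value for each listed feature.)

r, ʎ, ɾ, w

Eliminate segments failing any feature: /ð, ʃ, tʃ, d, dʒ, k, f, ɣ, ɸ, ʈ, q, t, x, ɟ, ʐ/ are [-sonorant]; /ɱ, ɳ, n, ɲ/ are [+nasal]. The remaining /r, ʎ, ɾ, w/ satisfy [-nasal], [+sonorant].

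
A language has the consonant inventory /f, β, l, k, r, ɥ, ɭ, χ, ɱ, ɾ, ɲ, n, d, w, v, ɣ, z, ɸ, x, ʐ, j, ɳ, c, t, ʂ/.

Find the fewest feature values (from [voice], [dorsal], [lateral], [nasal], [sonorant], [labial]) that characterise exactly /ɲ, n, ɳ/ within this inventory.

[+nasal, −labial]

/ɲ, n, ɳ/ are all [+nasal], [−labial], and no other segment in the inventory matches both values. Dropping any one of them over-generates: [−labial] alone would also admit /l, k, r, ɭ, …/; [+nasal] alone would also admit /ɱ/. No other single listed feature picks out exactly this set either, so fewer than two features will not do.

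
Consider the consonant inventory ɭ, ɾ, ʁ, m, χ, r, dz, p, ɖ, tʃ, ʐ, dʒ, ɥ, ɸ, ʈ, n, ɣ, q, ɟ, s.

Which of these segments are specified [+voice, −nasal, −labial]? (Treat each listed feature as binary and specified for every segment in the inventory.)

Eliminate segments failing any feature: /m, n/ are [+nasal]; /χ, p, tʃ, ɸ, ʈ, q, s/ are [−voice]; /ɥ/ is [+labial]. The remaining /ɭ, ɾ, ʁ, r, dz, ɖ, ʐ, dʒ, ɣ, ɟ/ satisfy [+voice], [−nasal], [−labial].

ɭ, ɾ, ʁ, r, dz, ɖ, ʐ, dʒ, ɣ, ɟ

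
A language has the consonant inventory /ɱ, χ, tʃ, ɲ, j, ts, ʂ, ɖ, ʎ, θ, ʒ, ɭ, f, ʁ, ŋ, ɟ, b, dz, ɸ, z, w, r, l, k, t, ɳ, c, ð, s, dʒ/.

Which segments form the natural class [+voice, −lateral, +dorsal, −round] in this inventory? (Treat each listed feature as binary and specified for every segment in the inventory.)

The [+voice] segments are /ɱ, ɲ, j, ɖ, ʎ, ʒ, ɭ, ʁ, ŋ, ɟ, b, dz, z, w, r, l, ɳ, ð, dʒ/.
Among these, [−lateral] gives /ɱ, ɲ, j, ɖ, ʒ, ʁ, ŋ, ɟ, b, dz, z, w, r, ɳ, ð, dʒ/.
Then [+dorsal] gives /ɲ, j, ʁ, ŋ, ɟ, w/.
Of those, [−round] leaves /ɲ, j, ʁ, ŋ, ɟ/.

ɲ, j, ʁ, ŋ, ɟ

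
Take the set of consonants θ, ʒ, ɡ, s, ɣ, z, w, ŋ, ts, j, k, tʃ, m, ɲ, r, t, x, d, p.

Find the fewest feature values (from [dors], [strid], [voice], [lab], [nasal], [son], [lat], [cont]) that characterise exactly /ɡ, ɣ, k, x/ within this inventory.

[−son, +dors]

Every target segment is [−sonorant], [+dorsal]; each remaining inventory member fails at least one of these. Each conjunct is needed — [+dorsal] alone would also admit /w, ŋ, j, ɲ/; [−sonorant] alone would also admit /θ, ʒ, s, z, …/ — and no other single listed feature has exactly this extension, so two is the minimum.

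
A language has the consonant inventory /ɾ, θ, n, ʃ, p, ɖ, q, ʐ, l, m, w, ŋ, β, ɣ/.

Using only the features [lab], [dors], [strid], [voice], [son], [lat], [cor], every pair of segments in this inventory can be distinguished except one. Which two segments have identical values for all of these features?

Both /n/ and /ɾ/ are [-labial], [-dorsal], [-strident], [+voice], [+sonorant], [-lateral], [+coronal]. Since the list omits [nasal] — which does distinguish the alveolar nasal from the alveolar tap — this pair collapses; all other pairs remain distinct.

n, ɾ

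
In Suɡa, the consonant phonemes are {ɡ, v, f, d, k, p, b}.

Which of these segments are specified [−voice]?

The feature [voice] marks segments produced with vocal-fold vibration. In this inventory /f, k, p/ lack that property, so they are [−voice]; /ɡ, v, d, b/ are [+voice].

f, k, p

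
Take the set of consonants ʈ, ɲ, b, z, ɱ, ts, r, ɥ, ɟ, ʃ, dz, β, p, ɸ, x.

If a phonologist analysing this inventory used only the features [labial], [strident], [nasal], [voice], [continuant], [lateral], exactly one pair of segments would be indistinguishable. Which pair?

β, ɥ

On the given features, /β/ and /ɥ/ have an identical profile: [+labial], [−strident], [−nasal], [+voice], [+continuant], [−lateral]. No other two segments in the inventory coincide on all 6 features. (They do differ in [sonorant], [round] and [dorsal], which are not among the given features.)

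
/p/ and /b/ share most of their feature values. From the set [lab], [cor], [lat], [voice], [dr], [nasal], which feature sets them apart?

/p/ (voiceless bilabial stop) and /b/ (voiced bilabial stop) agree on [+labial], [−coronal], [−lateral], [−delayed release], [−nasal]. They differ on [voice] (/p/ [−], /b/ [+]).

[voice]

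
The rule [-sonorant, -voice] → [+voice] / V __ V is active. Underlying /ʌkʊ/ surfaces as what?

[ʌɡʊ]

/k/ satisfies [-sonorant, -voice] and sits in V __ V. The [+voice] counterpart of the voiceless velar stop is /ɡ/. Other segments in /ʌkʊ/ either fail the structural description or are not in the environment, so the surface form is [ʌɡʊ].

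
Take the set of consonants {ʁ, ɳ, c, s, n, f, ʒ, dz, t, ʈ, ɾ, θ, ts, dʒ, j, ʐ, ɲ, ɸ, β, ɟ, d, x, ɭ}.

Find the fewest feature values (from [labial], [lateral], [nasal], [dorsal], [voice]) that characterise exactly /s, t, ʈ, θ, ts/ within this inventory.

[−voice, −labial, −dorsal]

The class [−voice], [−labial], [−dorsal] has exactly /s, t, ʈ, θ, ts/ as its extension in this inventory. No smaller conjunction from the listed features achieves this: [−labial, −dorsal] alone would also admit /ɳ, n, ʒ, dz, …/; [−voice, −dorsal] alone would also admit /f, ɸ/; [−voice, −labial] alone would also admit /c, x/; and checking the remaining two-feature bundles turns up none with this extension.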